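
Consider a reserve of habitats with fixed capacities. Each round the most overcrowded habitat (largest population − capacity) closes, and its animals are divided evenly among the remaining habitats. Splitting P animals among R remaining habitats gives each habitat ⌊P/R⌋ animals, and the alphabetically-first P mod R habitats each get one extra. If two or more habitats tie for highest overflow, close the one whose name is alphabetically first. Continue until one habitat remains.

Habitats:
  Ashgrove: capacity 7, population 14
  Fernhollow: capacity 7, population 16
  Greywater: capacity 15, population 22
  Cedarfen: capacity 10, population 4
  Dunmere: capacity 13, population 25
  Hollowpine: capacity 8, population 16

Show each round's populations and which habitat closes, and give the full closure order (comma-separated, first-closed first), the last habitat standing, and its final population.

Closure order: Dunmere, Fernhollow, Ashgrove, Hollowpine, Greywater
Last habitat: Cedarfen with 97 animals

Round 1: Ashgrove=14 Cedarfen=4 Dunmere=25 Fernhollow=16 Greywater=22 Hollowpine=16 → close Dunmere (overflow 12)
  25÷5 = 5 each, +1 to first 0
Round 2: Ashgrove=19 Cedarfen=9 Fernhollow=21 Greywater=27 Hollowpine=21 → close Fernhollow (overflow 14)
  21÷4 = 5 each, +1 to first 1
Round 3: Ashgrove=25 Cedarfen=14 Greywater=32 Hollowpine=26 → close Ashgrove (overflow 18)
  25÷3 = 8 each, +1 to first 1
Round 4: Cedarfen=23 Greywater=40 Hollowpine=34 → close Hollowpine (overflow 26)
  34÷2 = 17 each, +1 to first 0
Round 5: Cedarfen=40 Greywater=57 → close Greywater (overflow 42)
  57÷1 = 57 each, +1 to first 0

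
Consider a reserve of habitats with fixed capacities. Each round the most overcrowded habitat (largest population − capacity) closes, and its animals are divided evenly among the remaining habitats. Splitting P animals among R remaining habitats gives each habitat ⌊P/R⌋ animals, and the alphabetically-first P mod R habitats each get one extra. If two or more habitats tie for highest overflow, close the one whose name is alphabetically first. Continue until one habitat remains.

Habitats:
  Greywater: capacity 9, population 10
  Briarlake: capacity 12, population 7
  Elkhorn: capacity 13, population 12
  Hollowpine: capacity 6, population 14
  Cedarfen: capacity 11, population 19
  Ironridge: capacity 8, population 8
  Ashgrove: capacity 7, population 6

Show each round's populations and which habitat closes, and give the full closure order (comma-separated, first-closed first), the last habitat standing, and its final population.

Closure order: Cedarfen, Hollowpine, Ashgrove, Greywater, Elkhorn, Ironridge
Last habitat: Briarlake with 76 animals

Round 1: Ashgrove=6 Briarlake=7 Cedarfen=19 Elkhorn=12 Greywater=10 Hollowpine=14 Ironridge=8 → close Cedarfen (overflow 8)
  19÷6 = 3 each, +1 to first 1
Round 2: Ashgrove=10 Briarlake=10 Elkhorn=15 Greywater=13 Hollowpine=17 Ironridge=11 → close Hollowpine (overflow 11)
  17÷5 = 3 each, +1 to first 2
Round 3: Ashgrove=14 Briarlake=14 Elkhorn=18 Greywater=16 Ironridge=14 → close Ashgrove (overflow 7)
  14÷4 = 3 each, +1 to first 2
Round 4: Briarlake=18 Elkhorn=22 Greywater=19 Ironridge=17 → close Greywater (overflow 10)
  19÷3 = 6 each, +1 to first 1
Round 5: Briarlake=25 Elkhorn=28 Ironridge=23 → close Elkhorn (overflow 15)
  28÷2 = 14 each, +1 to first 0
Round 6: Briarlake=39 Ironridge=37 → close Ironridge (overflow 29)
  37÷1 = 37 each, +1 to first 0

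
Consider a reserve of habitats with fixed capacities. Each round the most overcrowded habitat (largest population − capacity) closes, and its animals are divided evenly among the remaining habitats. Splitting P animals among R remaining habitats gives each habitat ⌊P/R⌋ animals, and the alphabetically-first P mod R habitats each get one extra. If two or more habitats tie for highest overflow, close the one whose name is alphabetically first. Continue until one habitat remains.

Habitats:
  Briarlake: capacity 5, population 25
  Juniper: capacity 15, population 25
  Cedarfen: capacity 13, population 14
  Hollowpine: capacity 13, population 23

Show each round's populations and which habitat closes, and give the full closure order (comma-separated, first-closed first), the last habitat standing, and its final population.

Round 1: Briarlake=25 Cedarfen=14 Hollowpine=23 Juniper=25 → close Briarlake (overflow 20)
  25÷3 = 8 each, +1 to first 1
Round 2: Cedarfen=23 Hollowpine=31 Juniper=33 → close Hollowpine (overflow 18)
  31÷2 = 15 each, +1 to first 1
Round 3: Cedarfen=39 Juniper=48 → close Juniper (overflow 33)
  48÷1 = 48 each, +1 to first 0

Closure order: Briarlake, Hollowpine, Juniper
Last habitat: Cedarfen with 87 animals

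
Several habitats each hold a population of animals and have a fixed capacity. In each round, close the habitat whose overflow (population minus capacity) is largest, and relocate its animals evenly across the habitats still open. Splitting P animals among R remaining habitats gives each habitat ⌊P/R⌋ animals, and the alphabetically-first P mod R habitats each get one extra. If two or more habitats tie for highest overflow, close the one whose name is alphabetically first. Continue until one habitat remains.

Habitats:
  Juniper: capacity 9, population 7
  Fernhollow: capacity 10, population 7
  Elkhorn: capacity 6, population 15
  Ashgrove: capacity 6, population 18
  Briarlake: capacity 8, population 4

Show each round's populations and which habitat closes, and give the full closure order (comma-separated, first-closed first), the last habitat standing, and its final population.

Closure order: Ashgrove, Elkhorn, Briarlake, Fernhollow
Last habitat: Juniper with 51 animals

Round 1: Ashgrove=18 Briarlake=4 Elkhorn=15 Fernhollow=7 Juniper=7 → close Ashgrove (overflow 12)
  18÷4 = 4 each, +1 to first 2
Round 2: Briarlake=9 Elkhorn=20 Fernhollow=11 Juniper=11 → close Elkhorn (overflow 14)
  20÷3 = 6 each, +1 to first 2
Round 3: Briarlake=16 Fernhollow=18 Juniper=17 → close Briarlake (overflow 8)
  16÷2 = 8 each, +1 to first 0
Round 4: Fernhollow=26 Juniper=25 → close Fernhollow (overflow 16)
  26÷1 = 26 each, +1 to first 0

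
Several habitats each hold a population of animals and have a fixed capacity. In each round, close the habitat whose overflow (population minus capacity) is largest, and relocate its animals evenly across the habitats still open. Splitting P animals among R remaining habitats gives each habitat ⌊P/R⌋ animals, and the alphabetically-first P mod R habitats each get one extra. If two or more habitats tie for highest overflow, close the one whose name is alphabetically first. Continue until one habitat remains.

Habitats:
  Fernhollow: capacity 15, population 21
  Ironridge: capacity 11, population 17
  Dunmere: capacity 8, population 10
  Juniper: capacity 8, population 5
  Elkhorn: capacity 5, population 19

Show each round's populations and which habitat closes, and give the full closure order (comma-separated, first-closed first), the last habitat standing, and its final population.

Closure order: Elkhorn, Fernhollow, Ironridge, Dunmere
Last habitat: Juniper with 72 animals

Round 1: Dunmere=10 Elkhorn=19 Fernhollow=21 Ironridge=17 Juniper=5 → close Elkhorn (overflow 14)
  19÷4 = 4 each, +1 to first 3
Round 2: Dunmere=15 Fernhollow=26 Ironridge=22 Juniper=9 → close Fernhollow (overflow 11)
  26÷3 = 8 each, +1 to first 2
Round 3: Dunmere=24 Ironridge=31 Juniper=17 → close Ironridge (overflow 20)
  31÷2 = 15 each, +1 to first 1
Round 4: Dunmere=40 Juniper=32 → close Dunmere (overflow 32)
  40÷1 = 40 each, +1 to first 0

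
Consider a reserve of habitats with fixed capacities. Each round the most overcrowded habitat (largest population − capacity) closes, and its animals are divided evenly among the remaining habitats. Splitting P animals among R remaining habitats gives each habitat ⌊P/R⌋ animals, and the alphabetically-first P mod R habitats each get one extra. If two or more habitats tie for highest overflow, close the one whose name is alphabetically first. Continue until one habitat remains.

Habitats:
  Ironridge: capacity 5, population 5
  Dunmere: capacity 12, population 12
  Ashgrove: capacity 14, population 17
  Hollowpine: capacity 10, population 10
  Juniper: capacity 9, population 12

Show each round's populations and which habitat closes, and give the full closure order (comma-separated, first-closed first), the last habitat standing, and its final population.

Closure order: Ashgrove, Juniper, Dunmere, Hollowpine
Last habitat: Ironridge with 56 animals

Round 1: Ashgrove=17 Dunmere=12 Hollowpine=10 Ironridge=5 Juniper=12 → close Ashgrove (overflow 3)
  17÷4 = 4 each, +1 to first 1
Round 2: Dunmere=17 Hollowpine=14 Ironridge=9 Juniper=16 → close Juniper (overflow 7)
  16÷3 = 5 each, +1 to first 1
Round 3: Dunmere=23 Hollowpine=19 Ironridge=14 → close Dunmere (overflow 11)
  23÷2 = 11 each, +1 to first 1
Round 4: Hollowpine=31 Ironridge=25 → close Hollowpine (overflow 21)
  31÷1 = 31 each, +1 to first 0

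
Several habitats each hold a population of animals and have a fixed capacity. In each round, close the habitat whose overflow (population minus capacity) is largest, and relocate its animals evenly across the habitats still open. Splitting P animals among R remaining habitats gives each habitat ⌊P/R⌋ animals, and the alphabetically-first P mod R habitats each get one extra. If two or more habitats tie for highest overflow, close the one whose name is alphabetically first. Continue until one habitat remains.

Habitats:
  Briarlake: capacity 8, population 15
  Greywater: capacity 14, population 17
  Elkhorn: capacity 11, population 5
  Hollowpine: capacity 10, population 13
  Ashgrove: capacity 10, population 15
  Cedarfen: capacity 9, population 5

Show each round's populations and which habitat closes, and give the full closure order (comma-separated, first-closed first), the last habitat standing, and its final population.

Closure order: Briarlake, Ashgrove, Greywater, Hollowpine, Cedarfen
Last habitat: Elkhorn with 70 animals

Round 1: Ashgrove=15 Briarlake=15 Cedarfen=5 Elkhorn=5 Greywater=17 Hollowpine=13 → close Briarlake (overflow 7)
  15÷5 = 3 each, +1 to first 0
Round 2: Ashgrove=18 Cedarfen=8 Elkhorn=8 Greywater=20 Hollowpine=16 → close Ashgrove (overflow 8)
  18÷4 = 4 each, +1 to first 2
Round 3: Cedarfen=13 Elkhorn=13 Greywater=24 Hollowpine=20 → close Greywater (overflow 10)
  24÷3 = 8 each, +1 to first 0
Round 4: Cedarfen=21 Elkhorn=21 Hollowpine=28 → close Hollowpine (overflow 18)
  28÷2 = 14 each, +1 to first 0
Round 5: Cedarfen=35 Elkhorn=35 → close Cedarfen (overflow 26)
  35÷1 = 35 each, +1 to first 0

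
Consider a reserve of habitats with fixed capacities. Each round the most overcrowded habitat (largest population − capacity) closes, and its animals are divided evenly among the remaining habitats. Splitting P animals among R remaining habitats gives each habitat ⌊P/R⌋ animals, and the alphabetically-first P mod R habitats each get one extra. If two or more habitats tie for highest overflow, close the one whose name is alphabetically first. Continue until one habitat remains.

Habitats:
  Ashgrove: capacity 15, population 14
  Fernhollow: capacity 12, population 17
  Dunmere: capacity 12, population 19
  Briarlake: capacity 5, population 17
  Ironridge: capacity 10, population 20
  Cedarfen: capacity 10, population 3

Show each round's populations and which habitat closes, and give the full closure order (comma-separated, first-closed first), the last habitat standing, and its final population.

Round 1: Ashgrove=14 Briarlake=17 Cedarfen=3 Dunmere=19 Fernhollow=17 Ironridge=20 → close Briarlake (overflow 12)
  17÷5 = 3 each, +1 to first 2
Round 2: Ashgrove=18 Cedarfen=7 Dunmere=22 Fernhollow=20 Ironridge=23 → close Ironridge (overflow 13)
  23÷4 = 5 each, +1 to first 3
Round 3: Ashgrove=24 Cedarfen=13 Dunmere=28 Fernhollow=25 → close Dunmere (overflow 16)
  28÷3 = 9 each, +1 to first 1
Round 4: Ashgrove=34 Cedarfen=22 Fernhollow=34 → close Fernhollow (overflow 22)
  34÷2 = 17 each, +1 to first 0
Round 5: Ashgrove=51 Cedarfen=39 → close Ashgrove (overflow 36)
  51÷1 = 51 each, +1 to first 0

Closure order: Briarlake, Ironridge, Dunmere, Fernhollow, Ashgrove
Last habitat: Cedarfen with 90 animals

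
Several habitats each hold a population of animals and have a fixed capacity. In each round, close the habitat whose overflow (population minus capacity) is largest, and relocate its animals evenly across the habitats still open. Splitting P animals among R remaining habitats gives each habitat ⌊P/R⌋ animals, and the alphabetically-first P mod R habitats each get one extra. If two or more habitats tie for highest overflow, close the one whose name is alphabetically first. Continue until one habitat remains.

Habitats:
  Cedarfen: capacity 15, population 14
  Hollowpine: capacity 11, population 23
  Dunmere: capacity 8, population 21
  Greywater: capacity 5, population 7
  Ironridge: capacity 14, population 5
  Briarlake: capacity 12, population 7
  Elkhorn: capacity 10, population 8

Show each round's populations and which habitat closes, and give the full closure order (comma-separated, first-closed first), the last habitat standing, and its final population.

Closure order: Dunmere, Hollowpine, Greywater, Cedarfen, Elkhorn, Briarlake
Last habitat: Ironridge with 85 animals

Round 1: Briarlake=7 Cedarfen=14 Dunmere=21 Elkhorn=8 Greywater=7 Hollowpine=23 Ironridge=5 → close Dunmere (overflow 13)
  21÷6 = 3 each, +1 to first 3
Round 2: Briarlake=11 Cedarfen=18 Elkhorn=12 Greywater=10 Hollowpine=26 Ironridge=8 → close Hollowpine (overflow 15)
  26÷5 = 5 each, +1 to first 1
Round 3: Briarlake=17 Cedarfen=23 Elkhorn=17 Greywater=15 Ironridge=13 → close Greywater (overflow 10)
  15÷4 = 3 each, +1 to first 3
Round 4: Briarlake=21 Cedarfen=27 Elkhorn=21 Ironridge=16 → close Cedarfen (overflow 12)
  27÷3 = 9 each, +1 to first 0
Round 5: Briarlake=30 Elkhorn=30 Ironridge=25 → close Elkhorn (overflow 20)
  30÷2 = 15 each, +1 to first 0
Round 6: Briarlake=45 Ironridge=40 → close Briarlake (overflow 33)
  45÷1 = 45 each, +1 to first 0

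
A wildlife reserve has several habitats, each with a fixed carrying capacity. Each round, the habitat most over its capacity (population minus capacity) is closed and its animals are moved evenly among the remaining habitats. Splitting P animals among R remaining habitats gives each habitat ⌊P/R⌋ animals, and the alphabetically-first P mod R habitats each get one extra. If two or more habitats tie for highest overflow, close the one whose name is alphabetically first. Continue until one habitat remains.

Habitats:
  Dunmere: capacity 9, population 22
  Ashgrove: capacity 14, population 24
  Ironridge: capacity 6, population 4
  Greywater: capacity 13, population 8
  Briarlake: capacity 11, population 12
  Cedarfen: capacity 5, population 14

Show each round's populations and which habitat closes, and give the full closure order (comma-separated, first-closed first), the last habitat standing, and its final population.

Closure order: Dunmere, Ashgrove, Cedarfen, Briarlake, Ironridge
Last habitat: Greywater with 84 animals

Round 1: Ashgrove=24 Briarlake=12 Cedarfen=14 Dunmere=22 Greywater=8 Ironridge=4 → close Dunmere (overflow 13)
  22÷5 = 4 each, +1 to first 2
Round 2: Ashgrove=29 Briarlake=17 Cedarfen=18 Greywater=12 Ironridge=8 → close Ashgrove (overflow 15)
  29÷4 = 7 each, +1 to first 1
Round 3: Briarlake=25 Cedarfen=25 Greywater=19 Ironridge=15 → close Cedarfen (overflow 20)
  25÷3 = 8 each, +1 to first 1
Round 4: Briarlake=34 Greywater=27 Ironridge=23 → close Briarlake (overflow 23)
  34÷2 = 17 each, +1 to first 0
Round 5: Greywater=44 Ironridge=40 → close Ironridge (overflow 34)
  40÷1 = 40 each, +1 to first 0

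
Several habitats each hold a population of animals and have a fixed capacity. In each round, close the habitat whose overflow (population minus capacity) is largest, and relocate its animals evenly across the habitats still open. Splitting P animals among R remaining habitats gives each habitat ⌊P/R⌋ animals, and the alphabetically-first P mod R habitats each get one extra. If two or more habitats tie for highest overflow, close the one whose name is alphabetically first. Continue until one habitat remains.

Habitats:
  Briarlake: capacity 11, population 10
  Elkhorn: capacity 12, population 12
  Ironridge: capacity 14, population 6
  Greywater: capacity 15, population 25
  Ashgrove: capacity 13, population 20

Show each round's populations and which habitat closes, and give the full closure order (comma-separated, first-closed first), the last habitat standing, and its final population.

Closure order: Greywater, Ashgrove, Elkhorn, Briarlake
Last habitat: Ironridge with 73 animals

Round 1: Ashgrove=20 Briarlake=10 Elkhorn=12 Greywater=25 Ironridge=6 → close Greywater (overflow 10)
  25÷4 = 6 each, +1 to first 1
Round 2: Ashgrove=27 Briarlake=16 Elkhorn=18 Ironridge=12 → close Ashgrove (overflow 14)
  27÷3 = 9 each, +1 to first 0
Round 3: Briarlake=25 Elkhorn=27 Ironridge=21 → close Elkhorn (overflow 15)
  27÷2 = 13 each, +1 to first 1
Round 4: Briarlake=39 Ironridge=34 → close Briarlake (overflow 28)
  39÷1 = 39 each, +1 to first 0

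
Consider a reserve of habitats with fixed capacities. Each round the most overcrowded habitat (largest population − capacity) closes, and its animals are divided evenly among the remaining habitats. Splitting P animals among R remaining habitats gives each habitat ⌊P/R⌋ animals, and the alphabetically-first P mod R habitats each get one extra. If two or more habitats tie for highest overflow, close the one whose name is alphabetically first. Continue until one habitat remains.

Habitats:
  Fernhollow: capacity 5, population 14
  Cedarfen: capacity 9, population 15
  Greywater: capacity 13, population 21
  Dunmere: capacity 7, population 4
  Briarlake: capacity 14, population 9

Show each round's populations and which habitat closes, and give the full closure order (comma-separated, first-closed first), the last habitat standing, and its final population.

Closure order: Fernhollow, Greywater, Cedarfen, Briarlake
Last habitat: Dunmere with 63 animals

Round 1: Briarlake=9 Cedarfen=15 Dunmere=4 Fernhollow=14 Greywater=21 → close Fernhollow (overflow 9)
  14÷4 = 3 each, +1 to first 2
Round 2: Briarlake=13 Cedarfen=19 Dunmere=7 Greywater=24 → close Greywater (overflow 11)
  24÷3 = 8 each, +1 to first 0
Round 3: Briarlake=21 Cedarfen=27 Dunmere=15 → close Cedarfen (overflow 18)
  27÷2 = 13 each, +1 to first 1
Round 4: Briarlake=35 Dunmere=28 → close Briarlake (overflow 21)
  35÷1 = 35 each, +1 to first 0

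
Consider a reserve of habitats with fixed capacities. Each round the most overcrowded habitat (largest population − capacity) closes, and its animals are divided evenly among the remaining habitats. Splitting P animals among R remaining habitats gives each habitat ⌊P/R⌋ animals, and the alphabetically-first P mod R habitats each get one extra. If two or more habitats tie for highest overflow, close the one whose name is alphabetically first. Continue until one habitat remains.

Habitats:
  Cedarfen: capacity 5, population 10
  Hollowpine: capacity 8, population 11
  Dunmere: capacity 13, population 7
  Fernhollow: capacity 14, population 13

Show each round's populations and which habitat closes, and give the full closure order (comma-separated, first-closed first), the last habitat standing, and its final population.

Closure order: Cedarfen, Hollowpine, Fernhollow
Last habitat: Dunmere with 41 animals

Round 1: Cedarfen=10 Dunmere=7 Fernhollow=13 Hollowpine=11 → close Cedarfen (overflow 5)
  10÷3 = 3 each, +1 to first 1
Round 2: Dunmere=11 Fernhollow=16 Hollowpine=14 → close Hollowpine (overflow 6)
  14÷2 = 7 each, +1 to first 0
Round 3: Dunmere=18 Fernhollow=23 → close Fernhollow (overflow 9)
  23÷1 = 23 each, +1 to first 0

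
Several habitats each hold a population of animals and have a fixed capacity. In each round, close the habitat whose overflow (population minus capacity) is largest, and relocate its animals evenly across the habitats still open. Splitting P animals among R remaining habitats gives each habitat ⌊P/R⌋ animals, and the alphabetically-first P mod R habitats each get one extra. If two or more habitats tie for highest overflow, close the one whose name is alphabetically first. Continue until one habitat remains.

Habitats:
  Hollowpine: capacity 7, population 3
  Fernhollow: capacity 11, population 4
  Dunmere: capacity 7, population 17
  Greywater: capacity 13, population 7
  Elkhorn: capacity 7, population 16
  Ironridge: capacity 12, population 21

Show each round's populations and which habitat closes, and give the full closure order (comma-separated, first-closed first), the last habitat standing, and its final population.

Round 1: Dunmere=17 Elkhorn=16 Fernhollow=4 Greywater=7 Hollowpine=3 Ironridge=21 → close Dunmere (overflow 10)
  17÷5 = 3 each, +1 to first 2
Round 2: Elkhorn=20 Fernhollow=8 Greywater=10 Hollowpine=6 Ironridge=24 → close Elkhorn (overflow 13)
  20÷4 = 5 each, +1 to first 0
Round 3: Fernhollow=13 Greywater=15 Hollowpine=11 Ironridge=29 → close Ironridge (overflow 17)
  29÷3 = 9 each, +1 to first 2
Round 4: Fernhollow=23 Greywater=25 Hollowpine=20 → close Hollowpine (overflow 13)
  20÷2 = 10 each, +1 to first 0
Round 5: Fernhollow=33 Greywater=35 → close Fernhollow (overflow 22)
  33÷1 = 33 each, +1 to first 0

Closure order: Dunmere, Elkhorn, Ironridge, Hollowpine, Fernhollow
Last habitat: Greywater with 68 animals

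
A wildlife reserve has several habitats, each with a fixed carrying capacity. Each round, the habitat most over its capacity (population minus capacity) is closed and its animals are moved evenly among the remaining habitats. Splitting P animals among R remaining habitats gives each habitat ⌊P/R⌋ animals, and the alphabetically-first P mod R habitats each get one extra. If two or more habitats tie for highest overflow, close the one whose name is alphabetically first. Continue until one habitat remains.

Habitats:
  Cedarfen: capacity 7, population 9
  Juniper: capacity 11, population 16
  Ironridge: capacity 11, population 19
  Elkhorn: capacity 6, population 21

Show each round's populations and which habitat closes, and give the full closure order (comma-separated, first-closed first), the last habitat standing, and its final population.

Round 1: Cedarfen=9 Elkhorn=21 Ironridge=19 Juniper=16 → close Elkhorn (overflow 15)
  21÷3 = 7 each, +1 to first 0
Round 2: Cedarfen=16 Ironridge=26 Juniper=23 → close Ironridge (overflow 15)
  26÷2 = 13 each, +1 to first 0
Round 3: Cedarfen=29 Juniper=36 → close Juniper (overflow 25)
  36÷1 = 36 each, +1 to first 0

Closure order: Elkhorn, Ironridge, Juniper
Last habitat: Cedarfen with 65 animals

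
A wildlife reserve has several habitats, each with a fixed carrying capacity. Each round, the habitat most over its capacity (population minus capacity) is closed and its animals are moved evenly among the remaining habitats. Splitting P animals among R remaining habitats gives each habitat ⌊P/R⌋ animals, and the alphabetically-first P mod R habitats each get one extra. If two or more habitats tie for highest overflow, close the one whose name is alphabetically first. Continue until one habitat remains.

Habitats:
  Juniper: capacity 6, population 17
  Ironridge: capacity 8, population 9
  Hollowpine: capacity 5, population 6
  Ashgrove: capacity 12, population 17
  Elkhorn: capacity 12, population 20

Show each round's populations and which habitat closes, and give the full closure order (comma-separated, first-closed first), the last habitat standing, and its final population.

Round 1: Ashgrove=17 Elkhorn=20 Hollowpine=6 Ironridge=9 Juniper=17 → close Juniper (overflow 11)
  17÷4 = 4 each, +1 to first 1
Round 2: Ashgrove=22 Elkhorn=24 Hollowpine=10 Ironridge=13 → close Elkhorn (overflow 12)
  24÷3 = 8 each, +1 to first 0
Round 3: Ashgrove=30 Hollowpine=18 Ironridge=21 → close Ashgrove (overflow 18)
  30÷2 = 15 each, +1 to first 0
Round 4: Hollowpine=33 Ironridge=36 → close Hollowpine (overflow 28)
  33÷1 = 33 each, +1 to first 0

Closure order: Juniper, Elkhorn, Ashgrove, Hollowpine
Last habitat: Ironridge with 69 animals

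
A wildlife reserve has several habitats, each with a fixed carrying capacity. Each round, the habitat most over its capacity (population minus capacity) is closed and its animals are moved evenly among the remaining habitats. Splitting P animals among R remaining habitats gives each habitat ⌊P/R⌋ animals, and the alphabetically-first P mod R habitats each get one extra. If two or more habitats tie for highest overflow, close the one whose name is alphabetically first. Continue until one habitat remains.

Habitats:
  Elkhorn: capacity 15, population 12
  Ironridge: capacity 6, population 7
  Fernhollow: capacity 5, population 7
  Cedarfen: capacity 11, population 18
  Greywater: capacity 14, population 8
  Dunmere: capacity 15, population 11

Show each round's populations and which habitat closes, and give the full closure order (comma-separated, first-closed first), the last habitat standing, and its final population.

Closure order: Cedarfen, Fernhollow, Ironridge, Elkhorn, Dunmere
Last habitat: Greywater with 63 animals

Round 1: Cedarfen=18 Dunmere=11 Elkhorn=12 Fernhollow=7 Greywater=8 Ironridge=7 → close Cedarfen (overflow 7)
  18÷5 = 3 each, +1 to first 3
Round 2: Dunmere=15 Elkhorn=16 Fernhollow=11 Greywater=11 Ironridge=10 → close Fernhollow (overflow 6)
  11÷4 = 2 each, +1 to first 3
Round 3: Dunmere=18 Elkhorn=19 Greywater=14 Ironridge=12 → close Ironridge (overflow 6)
  12÷3 = 4 each, +1 to first 0
Round 4: Dunmere=22 Elkhorn=23 Greywater=18 → close Elkhorn (overflow 8)
  23÷2 = 11 each, +1 to first 1
Round 5: Dunmere=34 Greywater=29 → close Dunmere (overflow 19)
  34÷1 = 34 each, +1 to first 0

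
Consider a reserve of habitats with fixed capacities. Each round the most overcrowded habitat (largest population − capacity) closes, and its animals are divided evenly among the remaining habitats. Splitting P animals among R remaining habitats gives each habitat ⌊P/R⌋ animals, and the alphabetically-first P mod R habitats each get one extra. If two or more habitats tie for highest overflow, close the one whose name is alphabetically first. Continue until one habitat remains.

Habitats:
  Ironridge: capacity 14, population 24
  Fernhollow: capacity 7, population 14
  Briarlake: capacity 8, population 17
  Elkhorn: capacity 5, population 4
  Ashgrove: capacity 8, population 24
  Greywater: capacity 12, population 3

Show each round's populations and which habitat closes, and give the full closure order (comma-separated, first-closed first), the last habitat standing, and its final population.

Closure order: Ashgrove, Briarlake, Ironridge, Fernhollow, Elkhorn
Last habitat: Greywater with 86 animals

Round 1: Ashgrove=24 Briarlake=17 Elkhorn=4 Fernhollow=14 Greywater=3 Ironridge=24 → close Ashgrove (overflow 16)
  24÷5 = 4 each, +1 to first 4
Round 2: Briarlake=22 Elkhorn=9 Fernhollow=19 Greywater=8 Ironridge=28 → close Briarlake (overflow 14)
  22÷4 = 5 each, +1 to first 2
Round 3: Elkhorn=15 Fernhollow=25 Greywater=13 Ironridge=33 → close Ironridge (overflow 19)
  33÷3 = 11 each, +1 to first 0
Round 4: Elkhorn=26 Fernhollow=36 Greywater=24 → close Fernhollow (overflow 29)
  36÷2 = 18 each, +1 to first 0
Round 5: Elkhorn=44 Greywater=42 → close Elkhorn (overflow 39)
  44÷1 = 44 each, +1 to first 0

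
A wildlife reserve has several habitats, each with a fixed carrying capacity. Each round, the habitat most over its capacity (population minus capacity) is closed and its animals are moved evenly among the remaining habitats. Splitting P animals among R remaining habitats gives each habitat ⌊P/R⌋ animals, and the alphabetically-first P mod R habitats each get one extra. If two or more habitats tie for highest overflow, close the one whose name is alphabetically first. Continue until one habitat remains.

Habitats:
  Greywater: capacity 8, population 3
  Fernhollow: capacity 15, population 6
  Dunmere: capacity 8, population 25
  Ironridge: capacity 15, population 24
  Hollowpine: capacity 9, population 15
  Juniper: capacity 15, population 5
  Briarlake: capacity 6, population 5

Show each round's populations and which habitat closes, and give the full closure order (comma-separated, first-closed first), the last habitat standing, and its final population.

Round 1: Briarlake=5 Dunmere=25 Fernhollow=6 Greywater=3 Hollowpine=15 Ironridge=24 Juniper=5 → close Dunmere (overflow 17)
  25÷6 = 4 each, +1 to first 1
Round 2: Briarlake=10 Fernhollow=10 Greywater=7 Hollowpine=19 Ironridge=28 Juniper=9 → close Ironridge (overflow 13)
  28÷5 = 5 each, +1 to first 3
Round 3: Briarlake=16 Fernhollow=16 Greywater=13 Hollowpine=24 Juniper=14 → close Hollowpine (overflow 15)
  24÷4 = 6 each, +1 to first 0
Round 4: Briarlake=22 Fernhollow=22 Greywater=19 Juniper=20 → close Briarlake (overflow 16)
  22÷3 = 7 each, +1 to first 1
Round 5: Fernhollow=30 Greywater=26 Juniper=27 → close Greywater (overflow 18)
  26÷2 = 13 each, +1 to first 0
Round 6: Fernhollow=43 Juniper=40 → close Fernhollow (overflow 28)
  43÷1 = 43 each, +1 to first 0

Closure order: Dunmere, Ironridge, Hollowpine, Briarlake, Greywater, Fernhollow
Last habitat: Juniper with 83 animals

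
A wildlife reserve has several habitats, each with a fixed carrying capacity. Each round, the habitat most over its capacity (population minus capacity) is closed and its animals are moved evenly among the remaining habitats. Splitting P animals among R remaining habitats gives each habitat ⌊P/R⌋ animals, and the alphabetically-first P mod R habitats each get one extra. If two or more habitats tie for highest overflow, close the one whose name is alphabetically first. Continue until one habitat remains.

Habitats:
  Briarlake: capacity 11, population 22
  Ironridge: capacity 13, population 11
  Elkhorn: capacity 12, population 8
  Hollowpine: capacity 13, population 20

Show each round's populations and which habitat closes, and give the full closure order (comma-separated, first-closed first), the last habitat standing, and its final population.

Round 1: Briarlake=22 Elkhorn=8 Hollowpine=20 Ironridge=11 → close Briarlake (overflow 11)
  22÷3 = 7 each, +1 to first 1
Round 2: Elkhorn=16 Hollowpine=27 Ironridge=18 → close Hollowpine (overflow 14)
  27÷2 = 13 each, +1 to first 1
Round 3: Elkhorn=30 Ironridge=31 → close Elkhorn (overflow 18)
  30÷1 = 30 each, +1 to first 0

Closure order: Briarlake, Hollowpine, Elkhorn
Last habitat: Ironridge with 61 animals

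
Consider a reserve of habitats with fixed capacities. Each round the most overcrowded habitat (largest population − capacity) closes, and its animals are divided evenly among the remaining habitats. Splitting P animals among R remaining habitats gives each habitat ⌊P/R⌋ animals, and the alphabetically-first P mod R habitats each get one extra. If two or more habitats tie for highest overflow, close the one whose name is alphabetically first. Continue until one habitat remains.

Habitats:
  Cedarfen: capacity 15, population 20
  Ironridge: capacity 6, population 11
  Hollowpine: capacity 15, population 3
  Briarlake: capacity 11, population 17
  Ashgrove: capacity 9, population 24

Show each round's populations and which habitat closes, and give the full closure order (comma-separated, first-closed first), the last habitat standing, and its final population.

Round 1: Ashgrove=24 Briarlake=17 Cedarfen=20 Hollowpine=3 Ironridge=11 → close Ashgrove (overflow 15)
  24÷4 = 6 each, +1 to first 0
Round 2: Briarlake=23 Cedarfen=26 Hollowpine=9 Ironridge=17 → close Briarlake (overflow 12)
  23÷3 = 7 each, +1 to first 2
Round 3: Cedarfen=34 Hollowpine=17 Ironridge=24 → close Cedarfen (overflow 19)
  34÷2 = 17 each, +1 to first 0
Round 4: Hollowpine=34 Ironridge=41 → close Ironridge (overflow 35)
  41÷1 = 41 each, +1 to first 0

Closure order: Ashgrove, Briarlake, Cedarfen, Ironridge
Last habitat: Hollowpine with 75 animals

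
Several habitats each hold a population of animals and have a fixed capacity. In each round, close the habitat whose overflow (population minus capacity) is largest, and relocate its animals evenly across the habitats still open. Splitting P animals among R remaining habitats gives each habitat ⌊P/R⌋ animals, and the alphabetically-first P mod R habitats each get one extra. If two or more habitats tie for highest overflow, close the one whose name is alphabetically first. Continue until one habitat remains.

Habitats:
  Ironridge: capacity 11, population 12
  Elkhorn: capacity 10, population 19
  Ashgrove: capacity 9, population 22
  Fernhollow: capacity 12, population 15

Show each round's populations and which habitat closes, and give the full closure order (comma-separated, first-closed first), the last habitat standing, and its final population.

Round 1: Ashgrove=22 Elkhorn=19 Fernhollow=15 Ironridge=12 → close Ashgrove (overflow 13)
  22÷3 = 7 each, +1 to first 1
Round 2: Elkhorn=27 Fernhollow=22 Ironridge=19 → close Elkhorn (overflow 17)
  27÷2 = 13 each, +1 to first 1
Round 3: Fernhollow=36 Ironridge=32 → close Fernhollow (overflow 24)
  36÷1 = 36 each, +1 to first 0

Closure order: Ashgrove, Elkhorn, Fernhollow
Last habitat: Ironridge with 68 animals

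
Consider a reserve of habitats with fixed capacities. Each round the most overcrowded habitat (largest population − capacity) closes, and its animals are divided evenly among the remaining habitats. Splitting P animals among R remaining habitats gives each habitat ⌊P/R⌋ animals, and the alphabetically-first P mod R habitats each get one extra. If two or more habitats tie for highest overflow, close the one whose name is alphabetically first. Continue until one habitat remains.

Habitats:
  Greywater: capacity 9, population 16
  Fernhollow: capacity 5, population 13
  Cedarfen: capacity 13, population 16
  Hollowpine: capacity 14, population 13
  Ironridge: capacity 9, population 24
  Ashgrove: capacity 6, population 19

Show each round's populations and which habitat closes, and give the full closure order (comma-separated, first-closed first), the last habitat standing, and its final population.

Closure order: Ironridge, Ashgrove, Fernhollow, Greywater, Cedarfen
Last habitat: Hollowpine with 101 animals

Round 1: Ashgrove=19 Cedarfen=16 Fernhollow=13 Greywater=16 Hollowpine=13 Ironridge=24 → close Ironridge (overflow 15)
  24÷5 = 4 each, +1 to first 4
Round 2: Ashgrove=24 Cedarfen=21 Fernhollow=18 Greywater=21 Hollowpine=17 → close Ashgrove (overflow 18)
  24÷4 = 6 each, +1 to first 0
Round 3: Cedarfen=27 Fernhollow=24 Greywater=27 Hollowpine=23 → close Fernhollow (overflow 19)
  24÷3 = 8 each, +1 to first 0
Round 4: Cedarfen=35 Greywater=35 Hollowpine=31 → close Greywater (overflow 26)
  35÷2 = 17 each, +1 to first 1
Round 5: Cedarfen=53 Hollowpine=48 → close Cedarfen (overflow 40)
  53÷1 = 53 each, +1 to first 0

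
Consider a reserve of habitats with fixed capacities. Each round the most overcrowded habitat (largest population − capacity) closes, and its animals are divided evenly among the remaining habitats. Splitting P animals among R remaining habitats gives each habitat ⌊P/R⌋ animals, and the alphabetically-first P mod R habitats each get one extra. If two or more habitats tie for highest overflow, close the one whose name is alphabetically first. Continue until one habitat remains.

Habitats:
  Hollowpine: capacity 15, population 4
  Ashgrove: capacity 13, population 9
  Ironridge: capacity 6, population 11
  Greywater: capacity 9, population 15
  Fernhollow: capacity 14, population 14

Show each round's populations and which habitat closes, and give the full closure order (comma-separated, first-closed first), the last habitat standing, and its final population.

Closure order: Greywater, Ironridge, Fernhollow, Ashgrove
Last habitat: Hollowpine with 53 animals

Round 1: Ashgrove=9 Fernhollow=14 Greywater=15 Hollowpine=4 Ironridge=11 → close Greywater (overflow 6)
  15÷4 = 3 each, +1 to first 3
Round 2: Ashgrove=13 Fernhollow=18 Hollowpine=8 Ironridge=14 → close Ironridge (overflow 8)
  14÷3 = 4 each, +1 to first 2
Round 3: Ashgrove=18 Fernhollow=23 Hollowpine=12 → close Fernhollow (overflow 9)
  23÷2 = 11 each, +1 to first 1
Round 4: Ashgrove=30 Hollowpine=23 → close Ashgrove (overflow 17)
  30÷1 = 30 each, +1 to first 0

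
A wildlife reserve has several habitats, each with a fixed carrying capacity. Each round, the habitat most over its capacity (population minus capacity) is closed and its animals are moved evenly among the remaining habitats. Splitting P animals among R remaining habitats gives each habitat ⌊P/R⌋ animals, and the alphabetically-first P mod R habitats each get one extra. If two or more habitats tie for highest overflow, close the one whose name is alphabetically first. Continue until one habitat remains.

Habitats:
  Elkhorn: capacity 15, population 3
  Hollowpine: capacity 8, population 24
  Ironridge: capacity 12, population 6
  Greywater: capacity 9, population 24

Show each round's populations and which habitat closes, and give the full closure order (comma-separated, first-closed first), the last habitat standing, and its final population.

Round 1: Elkhorn=3 Greywater=24 Hollowpine=24 Ironridge=6 → close Hollowpine (overflow 16)
  24÷3 = 8 each, +1 to first 0
Round 2: Elkhorn=11 Greywater=32 Ironridge=14 → close Greywater (overflow 23)
  32÷2 = 16 each, +1 to first 0
Round 3: Elkhorn=27 Ironridge=30 → close Ironridge (overflow 18)
  30÷1 = 30 each, +1 to first 0

Closure order: Hollowpine, Greywater, Ironridge
Last habitat: Elkhorn with 57 animals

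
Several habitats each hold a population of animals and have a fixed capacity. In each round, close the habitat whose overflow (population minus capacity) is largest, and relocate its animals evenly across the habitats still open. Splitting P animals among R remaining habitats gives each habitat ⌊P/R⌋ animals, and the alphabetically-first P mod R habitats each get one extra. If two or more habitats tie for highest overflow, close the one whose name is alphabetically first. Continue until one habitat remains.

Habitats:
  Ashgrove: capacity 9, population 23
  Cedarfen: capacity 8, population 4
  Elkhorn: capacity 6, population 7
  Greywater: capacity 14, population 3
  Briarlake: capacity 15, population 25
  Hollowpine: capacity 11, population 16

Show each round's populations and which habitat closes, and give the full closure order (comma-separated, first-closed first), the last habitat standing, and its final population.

Closure order: Ashgrove, Briarlake, Hollowpine, Elkhorn, Cedarfen
Last habitat: Greywater with 78 animals

Round 1: Ashgrove=23 Briarlake=25 Cedarfen=4 Elkhorn=7 Greywater=3 Hollowpine=16 → close Ashgrove (overflow 14)
  23÷5 = 4 each, +1 to first 3
Round 2: Briarlake=30 Cedarfen=9 Elkhorn=12 Greywater=7 Hollowpine=20 → close Briarlake (overflow 15)
  30÷4 = 7 each, +1 to first 2
Round 3: Cedarfen=17 Elkhorn=20 Greywater=14 Hollowpine=27 → close Hollowpine (overflow 16)
  27÷3 = 9 each, +1 to first 0
Round 4: Cedarfen=26 Elkhorn=29 Greywater=23 → close Elkhorn (overflow 23)
  29÷2 = 14 each, +1 to first 1
Round 5: Cedarfen=41 Greywater=37 → close Cedarfen (overflow 33)
  41÷1 = 41 each, +1 to first 0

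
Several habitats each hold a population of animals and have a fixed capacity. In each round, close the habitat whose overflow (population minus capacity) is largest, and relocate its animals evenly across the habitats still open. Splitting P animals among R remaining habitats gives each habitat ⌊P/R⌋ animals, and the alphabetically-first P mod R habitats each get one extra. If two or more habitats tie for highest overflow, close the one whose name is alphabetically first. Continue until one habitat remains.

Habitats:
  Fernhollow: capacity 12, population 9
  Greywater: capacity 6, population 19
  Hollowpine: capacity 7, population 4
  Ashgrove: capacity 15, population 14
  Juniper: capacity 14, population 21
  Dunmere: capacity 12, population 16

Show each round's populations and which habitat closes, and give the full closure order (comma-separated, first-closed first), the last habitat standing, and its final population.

Round 1: Ashgrove=14 Dunmere=16 Fernhollow=9 Greywater=19 Hollowpine=4 Juniper=21 → close Greywater (overflow 13)
  19÷5 = 3 each, +1 to first 4
Round 2: Ashgrove=18 Dunmere=20 Fernhollow=13 Hollowpine=8 Juniper=24 → close Juniper (overflow 10)
  24÷4 = 6 each, +1 to first 0
Round 3: Ashgrove=24 Dunmere=26 Fernhollow=19 Hollowpine=14 → close Dunmere (overflow 14)
  26÷3 = 8 each, +1 to first 2
Round 4: Ashgrove=33 Fernhollow=28 Hollowpine=22 → close Ashgrove (overflow 18)
  33÷2 = 16 each, +1 to first 1
Round 5: Fernhollow=45 Hollowpine=38 → close Fernhollow (overflow 33)
  45÷1 = 45 each, +1 to first 0

Closure order: Greywater, Juniper, Dunmere, Ashgrove, Fernhollow
Last habitat: Hollowpine with 83 animals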